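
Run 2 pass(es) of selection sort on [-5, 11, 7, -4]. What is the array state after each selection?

Pass 1: Select minimum -5 at index 0, swap -> [-5, 11, 7, -4]
Pass 2: Select minimum -4 at index 3, swap -> [-5, -4, 7, 11]


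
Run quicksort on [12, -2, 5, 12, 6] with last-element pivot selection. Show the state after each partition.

Partition 1: pivot=6 at index 2 -> [-2, 5, 6, 12, 12]
Partition 2: pivot=5 at index 1 -> [-2, 5, 6, 12, 12]
Partition 3: pivot=12 at index 4 -> [-2, 5, 6, 12, 12]


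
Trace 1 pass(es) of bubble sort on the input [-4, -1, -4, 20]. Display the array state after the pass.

After pass 1: [-4, -4, -1, 20] (1 swaps)
Total swaps: 1


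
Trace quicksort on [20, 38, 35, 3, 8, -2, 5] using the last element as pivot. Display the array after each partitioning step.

Partition 1: pivot=5 at index 2 -> [3, -2, 5, 20, 8, 38, 35]
Partition 2: pivot=-2 at index 0 -> [-2, 3, 5, 20, 8, 38, 35]
Partition 3: pivot=35 at index 5 -> [-2, 3, 5, 20, 8, 35, 38]
Partition 4: pivot=8 at index 3 -> [-2, 3, 5, 8, 20, 35, 38]


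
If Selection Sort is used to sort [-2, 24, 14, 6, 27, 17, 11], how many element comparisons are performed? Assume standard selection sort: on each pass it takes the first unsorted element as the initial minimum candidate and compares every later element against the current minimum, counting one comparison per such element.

Pass 1: scan indices 1..6 for the minimum = 6 comparison(s); min is -2, place at index 0 -> [-2, 24, 14, 6, 27, 17, 11]
Pass 2: scan indices 2..6 for the minimum = 5 comparison(s); min is 6, place at index 1 -> [-2, 6, 14, 24, 27, 17, 11]
Pass 3: scan indices 3..6 for the minimum = 4 comparison(s); min is 11, place at index 2 -> [-2, 6, 11, 24, 27, 17, 14]
Pass 4: scan indices 4..6 for the minimum = 3 comparison(s); min is 14, place at index 3 -> [-2, 6, 11, 14, 27, 17, 24]
Pass 5: scan indices 5..6 for the minimum = 2 comparison(s); min is 17, place at index 4 -> [-2, 6, 11, 14, 17, 27, 24]
Pass 6: scan indices 6..6 for the minimum = 1 comparison(s); min is 24, place at index 5 -> [-2, 6, 11, 14, 17, 24, 27]
Selection sort always scans the whole unsorted suffix, so the count is (n-1) + (n-2) + ... + 1 = n(n-1)/2 = 7*6/2 = 21 regardless of the input order.
Total comparisons: 6 + 5 + 4 + 3 + 2 + 1 = 21


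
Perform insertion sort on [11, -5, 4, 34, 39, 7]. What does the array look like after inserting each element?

First element 11 is already 'sorted'
Insert -5: shifted 1 elements -> [-5, 11, 4, 34, 39, 7]
Insert 4: shifted 1 elements -> [-5, 4, 11, 34, 39, 7]
Insert 34: shifted 0 elements -> [-5, 4, 11, 34, 39, 7]
Insert 39: shifted 0 elements -> [-5, 4, 11, 34, 39, 7]
Insert 7: shifted 3 elements -> [-5, 4, 7, 11, 34, 39]


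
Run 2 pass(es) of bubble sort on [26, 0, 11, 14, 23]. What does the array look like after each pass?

After pass 1: [0, 11, 14, 23, 26] (4 swaps)
After pass 2: [0, 11, 14, 23, 26] (0 swaps)
Total swaps: 4


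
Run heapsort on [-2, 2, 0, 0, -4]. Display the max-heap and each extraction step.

Build heap: [2, 0, 0, -2, -4]
Extract 2: [0, -2, 0, -4, 2]
Extract 0: [0, -2, -4, 0, 2]
Extract 0: [-2, -4, 0, 0, 2]
Extract -2: [-4, -2, 0, 0, 2]


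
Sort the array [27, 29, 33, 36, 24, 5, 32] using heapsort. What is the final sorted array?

Build heap: [36, 29, 33, 27, 24, 5, 32]
Extract 36: [33, 29, 32, 27, 24, 5, 36]
Extract 33: [32, 29, 5, 27, 24, 33, 36]
Extract 32: [29, 27, 5, 24, 32, 33, 36]
Extract 29: [27, 24, 5, 29, 32, 33, 36]
Extract 27: [24, 5, 27, 29, 32, 33, 36]
Extract 24: [5, 24, 27, 29, 32, 33, 36]


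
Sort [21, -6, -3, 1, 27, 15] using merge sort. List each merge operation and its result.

Divide and conquer:
  Merge [-6] + [-3] -> [-6, -3]
  Merge [21] + [-6, -3] -> [-6, -3, 21]
  Merge [27] + [15] -> [15, 27]
  Merge [1] + [15, 27] -> [1, 15, 27]
  Merge [-6, -3, 21] + [1, 15, 27] -> [-6, -3, 1, 15, 21, 27]


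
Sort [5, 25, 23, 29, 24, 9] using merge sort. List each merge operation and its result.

Divide and conquer:
  Merge [25] + [23] -> [23, 25]
  Merge [5] + [23, 25] -> [5, 23, 25]
  Merge [24] + [9] -> [9, 24]
  Merge [29] + [9, 24] -> [9, 24, 29]
  Merge [5, 23, 25] + [9, 24, 29] -> [5, 9, 23, 24, 25, 29]


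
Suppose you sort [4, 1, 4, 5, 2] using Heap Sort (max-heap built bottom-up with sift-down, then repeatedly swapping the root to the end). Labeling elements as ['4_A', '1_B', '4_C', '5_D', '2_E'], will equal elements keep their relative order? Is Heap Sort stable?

Trace Heap Sort on the labeled array (the key is the number; the letter only tracks identity):
  Build max-heap: [5_D, 4_A, 4_C, 1_B, 2_E]
  Swap root 5_D to index 4, re-heapify first 4 -> [4_A, 2_E, 4_C, 1_B, 5_D]
  Swap root 4_A to index 3, re-heapify first 3 -> [4_C, 2_E, 1_B, 4_A, 5_D]
  Swap root 4_C to index 2, re-heapify first 2 -> [2_E, 1_B, 4_C, 4_A, 5_D]
  Swap root 2_E to index 1, re-heapify first 1 -> [1_B, 2_E, 4_C, 4_A, 5_D]
Final order: [1_B, 2_E, 4_C, 4_A, 5_D]
Equal keys:
  value 4: originally 4_A, 4_C; after sorting 4_C, 4_A -> order changed
Equal keys were reordered, so Heap Sort is not stable: heap construction and root-to-end swaps move elements without regard to the original order of equal keys. (One such input is enough; an unstable sort may happen to preserve order on other inputs, but it gives no guarantee.)
Answer: Not stable


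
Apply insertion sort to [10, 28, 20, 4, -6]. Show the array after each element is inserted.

First element 10 is already 'sorted'
Insert 28: shifted 0 elements -> [10, 28, 20, 4, -6]
Insert 20: shifted 1 elements -> [10, 20, 28, 4, -6]
Insert 4: shifted 3 elements -> [4, 10, 20, 28, -6]
Insert -6: shifted 4 elements -> [-6, 4, 10, 20, 28]


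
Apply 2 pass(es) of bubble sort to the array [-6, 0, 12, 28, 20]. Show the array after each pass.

After pass 1: [-6, 0, 12, 20, 28] (1 swaps)
After pass 2: [-6, 0, 12, 20, 28] (0 swaps)
Total swaps: 1


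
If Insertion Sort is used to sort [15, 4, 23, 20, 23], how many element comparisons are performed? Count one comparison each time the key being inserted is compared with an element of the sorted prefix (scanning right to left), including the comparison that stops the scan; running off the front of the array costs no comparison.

Insert 4: 15 > 4 (shift), reached front = 1 comparison(s) -> [4, 15, 23, 20, 23]
Insert 23: 15 <= 23 (stop) = 1 comparison(s) -> [4, 15, 23, 20, 23]
Insert 20: 23 > 20 (shift), 15 <= 20 (stop) = 2 comparison(s) -> [4, 15, 20, 23, 23]
Insert 23: 23 <= 23 (stop) = 1 comparison(s) -> [4, 15, 20, 23, 23]
Total comparisons: 1 + 1 + 2 + 1 = 5


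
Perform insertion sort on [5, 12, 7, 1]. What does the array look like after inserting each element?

First element 5 is already 'sorted'
Insert 12: shifted 0 elements -> [5, 12, 7, 1]
Insert 7: shifted 1 elements -> [5, 7, 12, 1]
Insert 1: shifted 3 elements -> [1, 5, 7, 12]


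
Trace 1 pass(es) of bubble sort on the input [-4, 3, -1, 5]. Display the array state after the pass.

After pass 1: [-4, -1, 3, 5] (1 swaps)
Total swaps: 1


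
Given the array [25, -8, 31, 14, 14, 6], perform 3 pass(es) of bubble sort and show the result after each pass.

After pass 1: [-8, 25, 14, 14, 6, 31] (4 swaps)
After pass 2: [-8, 14, 14, 6, 25, 31] (3 swaps)
After pass 3: [-8, 14, 6, 14, 25, 31] (1 swaps)
Total swaps: 8


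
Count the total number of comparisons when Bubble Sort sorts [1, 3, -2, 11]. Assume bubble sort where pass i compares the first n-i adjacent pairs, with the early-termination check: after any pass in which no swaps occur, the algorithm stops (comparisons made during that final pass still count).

Pass 1: compare adjacent pairs (0,1)..(2,3) = 3 comparison(s), 1 swap(s) -> [1, -2, 3, 11]
Pass 2: compare adjacent pairs (0,1)..(1,2) = 2 comparison(s), 1 swap(s) -> [-2, 1, 3, 11]
Pass 3: compare adjacent pairs (0,1)..(0,1) = 1 comparison(s), 0 swap(s) -> [-2, 1, 3, 11]
No swaps in this pass, so bubble sort stops here.
Total comparisons: 3 + 2 + 1 = 6


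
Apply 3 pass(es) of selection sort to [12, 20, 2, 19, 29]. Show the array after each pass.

Pass 1: Select minimum 2 at index 2, swap -> [2, 20, 12, 19, 29]
Pass 2: Select minimum 12 at index 2, swap -> [2, 12, 20, 19, 29]
Pass 3: Select minimum 19 at index 3, swap -> [2, 12, 19, 20, 29]


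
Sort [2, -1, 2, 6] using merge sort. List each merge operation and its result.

Divide and conquer:
  Merge [2] + [-1] -> [-1, 2]
  Merge [2] + [6] -> [2, 6]
  Merge [-1, 2] + [2, 6] -> [-1, 2, 2, 6]


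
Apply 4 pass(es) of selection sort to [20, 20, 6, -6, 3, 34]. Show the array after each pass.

Pass 1: Select minimum -6 at index 3, swap -> [-6, 20, 6, 20, 3, 34]
Pass 2: Select minimum 3 at index 4, swap -> [-6, 3, 6, 20, 20, 34]
Pass 3: Select minimum 6 at index 2, swap -> [-6, 3, 6, 20, 20, 34]
Pass 4: Select minimum 20 at index 3, swap -> [-6, 3, 6, 20, 20, 34]


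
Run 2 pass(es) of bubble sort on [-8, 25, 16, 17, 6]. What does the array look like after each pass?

After pass 1: [-8, 16, 17, 6, 25] (3 swaps)
After pass 2: [-8, 16, 6, 17, 25] (1 swaps)
Total swaps: 4


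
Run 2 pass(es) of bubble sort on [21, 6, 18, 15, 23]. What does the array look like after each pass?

After pass 1: [6, 18, 15, 21, 23] (3 swaps)
After pass 2: [6, 15, 18, 21, 23] (1 swaps)
Total swaps: 4


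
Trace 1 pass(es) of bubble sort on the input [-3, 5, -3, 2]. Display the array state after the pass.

After pass 1: [-3, -3, 2, 5] (2 swaps)
Total swaps: 2


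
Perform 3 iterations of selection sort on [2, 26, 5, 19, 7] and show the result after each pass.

Pass 1: Select minimum 2 at index 0, swap -> [2, 26, 5, 19, 7]
Pass 2: Select minimum 5 at index 2, swap -> [2, 5, 26, 19, 7]
Pass 3: Select minimum 7 at index 4, swap -> [2, 5, 7, 19, 26]


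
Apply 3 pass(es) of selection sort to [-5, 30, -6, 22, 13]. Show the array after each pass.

Pass 1: Select minimum -6 at index 2, swap -> [-6, 30, -5, 22, 13]
Pass 2: Select minimum -5 at index 2, swap -> [-6, -5, 30, 22, 13]
Pass 3: Select minimum 13 at index 4, swap -> [-6, -5, 13, 22, 30]


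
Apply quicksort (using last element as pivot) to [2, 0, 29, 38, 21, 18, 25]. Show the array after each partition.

Partition 1: pivot=25 at index 4 -> [2, 0, 21, 18, 25, 38, 29]
Partition 2: pivot=18 at index 2 -> [2, 0, 18, 21, 25, 38, 29]
Partition 3: pivot=0 at index 0 -> [0, 2, 18, 21, 25, 38, 29]
Partition 4: pivot=29 at index 5 -> [0, 2, 18, 21, 25, 29, 38]


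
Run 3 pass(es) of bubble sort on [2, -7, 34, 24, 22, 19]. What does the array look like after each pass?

After pass 1: [-7, 2, 24, 22, 19, 34] (4 swaps)
After pass 2: [-7, 2, 22, 19, 24, 34] (2 swaps)
After pass 3: [-7, 2, 19, 22, 24, 34] (1 swaps)
Total swaps: 7


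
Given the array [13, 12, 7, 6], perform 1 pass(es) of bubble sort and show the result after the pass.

After pass 1: [12, 7, 6, 13] (3 swaps)
Total swaps: 3


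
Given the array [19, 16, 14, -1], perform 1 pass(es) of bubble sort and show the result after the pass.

After pass 1: [16, 14, -1, 19] (3 swaps)
Total swaps: 3


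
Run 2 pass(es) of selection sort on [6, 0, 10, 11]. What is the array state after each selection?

Pass 1: Select minimum 0 at index 1, swap -> [0, 6, 10, 11]
Pass 2: Select minimum 6 at index 1, swap -> [0, 6, 10, 11]


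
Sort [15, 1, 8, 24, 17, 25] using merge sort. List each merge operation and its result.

Divide and conquer:
  Merge [1] + [8] -> [1, 8]
  Merge [15] + [1, 8] -> [1, 8, 15]
  Merge [17] + [25] -> [17, 25]
  Merge [24] + [17, 25] -> [17, 24, 25]
  Merge [1, 8, 15] + [17, 24, 25] -> [1, 8, 15, 17, 24, 25]


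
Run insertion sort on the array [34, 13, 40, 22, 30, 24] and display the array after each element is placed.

First element 34 is already 'sorted'
Insert 13: shifted 1 elements -> [13, 34, 40, 22, 30, 24]
Insert 40: shifted 0 elements -> [13, 34, 40, 22, 30, 24]
Insert 22: shifted 2 elements -> [13, 22, 34, 40, 30, 24]
Insert 30: shifted 2 elements -> [13, 22, 30, 34, 40, 24]
Insert 24: shifted 3 elements -> [13, 22, 24, 30, 34, 40]


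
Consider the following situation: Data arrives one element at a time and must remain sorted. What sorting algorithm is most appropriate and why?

Best choice: Insertion sort
Reason: Insertion sort naturally handles online/streaming input by inserting each new element into sorted position


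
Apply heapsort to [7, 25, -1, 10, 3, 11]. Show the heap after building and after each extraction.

Build heap: [25, 10, 11, 7, 3, -1]
Extract 25: [11, 10, -1, 7, 3, 25]
Extract 11: [10, 7, -1, 3, 11, 25]
Extract 10: [7, 3, -1, 10, 11, 25]
Extract 7: [3, -1, 7, 10, 11, 25]
Extract 3: [-1, 3, 7, 10, 11, 25]


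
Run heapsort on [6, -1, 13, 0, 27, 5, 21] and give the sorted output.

Build heap: [27, 6, 21, 0, -1, 5, 13]
Extract 27: [21, 6, 13, 0, -1, 5, 27]
Extract 21: [13, 6, 5, 0, -1, 21, 27]
Extract 13: [6, 0, 5, -1, 13, 21, 27]
Extract 6: [5, 0, -1, 6, 13, 21, 27]
Extract 5: [0, -1, 5, 6, 13, 21, 27]
Extract 0: [-1, 0, 5, 6, 13, 21, 27]


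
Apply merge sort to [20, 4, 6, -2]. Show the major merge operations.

Divide and conquer:
  Merge [20] + [4] -> [4, 20]
  Merge [6] + [-2] -> [-2, 6]
  Merge [4, 20] + [-2, 6] -> [-2, 4, 6, 20]


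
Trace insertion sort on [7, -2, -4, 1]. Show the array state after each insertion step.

First element 7 is already 'sorted'
Insert -2: shifted 1 elements -> [-2, 7, -4, 1]
Insert -4: shifted 2 elements -> [-4, -2, 7, 1]
Insert 1: shifted 1 elements -> [-4, -2, 1, 7]


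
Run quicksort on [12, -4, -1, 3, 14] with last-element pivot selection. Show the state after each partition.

Partition 1: pivot=14 at index 4 -> [12, -4, -1, 3, 14]
Partition 2: pivot=3 at index 2 -> [-4, -1, 3, 12, 14]
Partition 3: pivot=-1 at index 1 -> [-4, -1, 3, 12, 14]


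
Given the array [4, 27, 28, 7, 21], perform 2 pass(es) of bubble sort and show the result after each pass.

After pass 1: [4, 27, 7, 21, 28] (2 swaps)
After pass 2: [4, 7, 21, 27, 28] (2 swaps)
Total swaps: 4


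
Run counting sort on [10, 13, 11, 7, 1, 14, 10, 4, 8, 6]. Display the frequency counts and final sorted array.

Count array: [0, 1, 0, 0, 1, 0, 1, 1, 1, 0, 2, 1, 0, 1, 1]
(count[i] = number of elements equal to i)
Cumulative count: [0, 1, 1, 1, 2, 2, 3, 4, 5, 5, 7, 8, 8, 9, 10]
Sorted: [1, 4, 6, 7, 8, 10, 10, 11, 13, 14]


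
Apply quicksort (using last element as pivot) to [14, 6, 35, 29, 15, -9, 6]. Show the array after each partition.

Partition 1: pivot=6 at index 2 -> [6, -9, 6, 29, 15, 14, 35]
Partition 2: pivot=-9 at index 0 -> [-9, 6, 6, 29, 15, 14, 35]
Partition 3: pivot=35 at index 6 -> [-9, 6, 6, 29, 15, 14, 35]
Partition 4: pivot=14 at index 3 -> [-9, 6, 6, 14, 15, 29, 35]
Partition 5: pivot=29 at index 5 -> [-9, 6, 6, 14, 15, 29, 35]


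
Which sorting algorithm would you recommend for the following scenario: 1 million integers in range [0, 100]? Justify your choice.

Best choice: Counting sort
Reason: O(n + k) where k=100 is small; linear time beats O(n log n)


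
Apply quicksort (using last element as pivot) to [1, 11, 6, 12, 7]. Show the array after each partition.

Partition 1: pivot=7 at index 2 -> [1, 6, 7, 12, 11]
Partition 2: pivot=6 at index 1 -> [1, 6, 7, 12, 11]
Partition 3: pivot=11 at index 3 -> [1, 6, 7, 11, 12]


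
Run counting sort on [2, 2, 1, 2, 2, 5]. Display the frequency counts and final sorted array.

Count array: [0, 1, 4, 0, 0, 1]
(count[i] = number of elements equal to i)
Cumulative count: [0, 1, 5, 5, 5, 6]
Sorted: [1, 2, 2, 2, 2, 5]


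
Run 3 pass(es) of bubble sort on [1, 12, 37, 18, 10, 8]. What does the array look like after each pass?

After pass 1: [1, 12, 18, 10, 8, 37] (3 swaps)
After pass 2: [1, 12, 10, 8, 18, 37] (2 swaps)
After pass 3: [1, 10, 8, 12, 18, 37] (2 swaps)
Total swaps: 7


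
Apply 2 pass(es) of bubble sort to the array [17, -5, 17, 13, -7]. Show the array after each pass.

After pass 1: [-5, 17, 13, -7, 17] (3 swaps)
After pass 2: [-5, 13, -7, 17, 17] (2 swaps)
Total swaps: 5


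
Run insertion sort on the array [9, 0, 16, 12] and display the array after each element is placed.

First element 9 is already 'sorted'
Insert 0: shifted 1 elements -> [0, 9, 16, 12]
Insert 16: shifted 0 elements -> [0, 9, 16, 12]
Insert 12: shifted 1 elements -> [0, 9, 12, 16]


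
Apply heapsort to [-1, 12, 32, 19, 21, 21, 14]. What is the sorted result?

Build heap: [32, 21, 21, 19, 12, -1, 14]
Extract 32: [21, 19, 21, 14, 12, -1, 32]
Extract 21: [21, 19, -1, 14, 12, 21, 32]
Extract 21: [19, 14, -1, 12, 21, 21, 32]
Extract 19: [14, 12, -1, 19, 21, 21, 32]
Extract 14: [12, -1, 14, 19, 21, 21, 32]
Extract 12: [-1, 12, 14, 19, 21, 21, 32]


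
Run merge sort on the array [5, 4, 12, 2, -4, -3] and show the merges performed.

Divide and conquer:
  Merge [4] + [12] -> [4, 12]
  Merge [5] + [4, 12] -> [4, 5, 12]
  Merge [-4] + [-3] -> [-4, -3]
  Merge [2] + [-4, -3] -> [-4, -3, 2]
  Merge [4, 5, 12] + [-4, -3, 2] -> [-4, -3, 2, 4, 5, 12]


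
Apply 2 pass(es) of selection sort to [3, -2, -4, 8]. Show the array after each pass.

Pass 1: Select minimum -4 at index 2, swap -> [-4, -2, 3, 8]
Pass 2: Select minimum -2 at index 1, swap -> [-4, -2, 3, 8]


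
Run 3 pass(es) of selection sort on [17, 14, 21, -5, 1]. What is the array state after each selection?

Pass 1: Select minimum -5 at index 3, swap -> [-5, 14, 21, 17, 1]
Pass 2: Select minimum 1 at index 4, swap -> [-5, 1, 21, 17, 14]
Pass 3: Select minimum 14 at index 4, swap -> [-5, 1, 14, 17, 21]


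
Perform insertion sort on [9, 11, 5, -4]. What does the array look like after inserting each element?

First element 9 is already 'sorted'
Insert 11: shifted 0 elements -> [9, 11, 5, -4]
Insert 5: shifted 2 elements -> [5, 9, 11, -4]
Insert -4: shifted 3 elements -> [-4, 5, 9, 11]


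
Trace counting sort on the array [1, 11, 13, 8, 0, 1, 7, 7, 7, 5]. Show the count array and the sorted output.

Count array: [1, 2, 0, 0, 0, 1, 0, 3, 1, 0, 0, 1, 0, 1]
(count[i] = number of elements equal to i)
Cumulative count: [1, 3, 3, 3, 3, 4, 4, 7, 8, 8, 8, 9, 9, 10]
Sorted: [0, 1, 1, 5, 7, 7, 7, 8, 11, 13]


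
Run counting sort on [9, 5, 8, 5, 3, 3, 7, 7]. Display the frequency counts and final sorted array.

Count array: [0, 0, 0, 2, 0, 2, 0, 2, 1, 1]
(count[i] = number of elements equal to i)
Cumulative count: [0, 0, 0, 2, 2, 4, 4, 6, 7, 8]
Sorted: [3, 3, 5, 5, 7, 7, 8, 9]


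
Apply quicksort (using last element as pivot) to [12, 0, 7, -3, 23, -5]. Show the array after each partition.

Partition 1: pivot=-5 at index 0 -> [-5, 0, 7, -3, 23, 12]
Partition 2: pivot=12 at index 4 -> [-5, 0, 7, -3, 12, 23]
Partition 3: pivot=-3 at index 1 -> [-5, -3, 7, 0, 12, 23]
Partition 4: pivot=0 at index 2 -> [-5, -3, 0, 7, 12, 23]


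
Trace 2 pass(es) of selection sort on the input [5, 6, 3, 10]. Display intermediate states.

Pass 1: Select minimum 3 at index 2, swap -> [3, 6, 5, 10]
Pass 2: Select minimum 5 at index 2, swap -> [3, 5, 6, 10]


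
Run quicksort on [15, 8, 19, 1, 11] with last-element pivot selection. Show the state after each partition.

Partition 1: pivot=11 at index 2 -> [8, 1, 11, 15, 19]
Partition 2: pivot=1 at index 0 -> [1, 8, 11, 15, 19]
Partition 3: pivot=19 at index 4 -> [1, 8, 11, 15, 19]


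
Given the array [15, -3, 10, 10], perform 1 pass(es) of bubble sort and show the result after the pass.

After pass 1: [-3, 10, 10, 15] (3 swaps)
Total swaps: 3


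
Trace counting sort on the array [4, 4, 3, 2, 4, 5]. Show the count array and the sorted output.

Count array: [0, 0, 1, 1, 3, 1]
(count[i] = number of elements equal to i)
Cumulative count: [0, 0, 1, 2, 5, 6]
Sorted: [2, 3, 4, 4, 4, 5]


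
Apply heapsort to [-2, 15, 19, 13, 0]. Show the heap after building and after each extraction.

Build heap: [19, 15, -2, 13, 0]
Extract 19: [15, 13, -2, 0, 19]
Extract 15: [13, 0, -2, 15, 19]
Extract 13: [0, -2, 13, 15, 19]
Extract 0: [-2, 0, 13, 15, 19]


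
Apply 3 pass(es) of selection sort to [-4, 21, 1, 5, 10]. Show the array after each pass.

Pass 1: Select minimum -4 at index 0, swap -> [-4, 21, 1, 5, 10]
Pass 2: Select minimum 1 at index 2, swap -> [-4, 1, 21, 5, 10]
Pass 3: Select minimum 5 at index 3, swap -> [-4, 1, 5, 21, 10]


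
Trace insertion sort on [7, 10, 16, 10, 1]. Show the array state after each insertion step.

First element 7 is already 'sorted'
Insert 10: shifted 0 elements -> [7, 10, 16, 10, 1]
Insert 16: shifted 0 elements -> [7, 10, 16, 10, 1]
Insert 10: shifted 1 elements -> [7, 10, 10, 16, 1]
Insert 1: shifted 4 elements -> [1, 7, 10, 10, 16]


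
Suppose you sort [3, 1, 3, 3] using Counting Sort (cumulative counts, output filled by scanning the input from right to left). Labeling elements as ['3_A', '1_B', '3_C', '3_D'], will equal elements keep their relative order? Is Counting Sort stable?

Trace Counting Sort on the labeled array (the key is the number; the letter only tracks identity):
  Counts for values 0..3: [0, 1, 0, 3]
  Cumulative counts: [0, 1, 1, 4]
  Scan right to left: place 3_D at output index 3
  Scan right to left: place 3_C at output index 2
  Scan right to left: place 1_B at output index 0
  Scan right to left: place 3_A at output index 1
  Output: [1_B, 3_A, 3_C, 3_D]
Equal keys:
  value 3: originally 3_A, 3_C, 3_D; after sorting 3_A, 3_C, 3_D -> order preserved
All equal keys kept their original relative order. Counting Sort is stable: scanning the input right to left with decreasing cumulative counts places later duplicates at later output positions.
Answer: Stable


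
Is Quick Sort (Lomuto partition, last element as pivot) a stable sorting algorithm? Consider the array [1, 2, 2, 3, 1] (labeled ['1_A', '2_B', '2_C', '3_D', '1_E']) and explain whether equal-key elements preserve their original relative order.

Trace Quick Sort on the labeled array (the key is the number; the letter only tracks identity):
  Partition indices 0..4 around pivot 1_E -> [1_A, 1_E, 2_C, 3_D, 2_B]
  Partition indices 2..4 around pivot 2_B -> [1_A, 1_E, 2_C, 2_B, 3_D]
Final order: [1_A, 1_E, 2_C, 2_B, 3_D]
Equal keys:
  value 1: originally 1_A, 1_E; after sorting 1_A, 1_E -> order preserved
  value 2: originally 2_B, 2_C; after sorting 2_C, 2_B -> order changed
Equal keys were reordered, so Quick Sort is not stable: partition swaps elements across long distances and can reorder equal keys. (One such input is enough; an unstable sort may happen to preserve order on other inputs, but it gives no guarantee.)
Answer: Not stable


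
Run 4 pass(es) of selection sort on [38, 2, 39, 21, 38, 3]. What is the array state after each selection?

Pass 1: Select minimum 2 at index 1, swap -> [2, 38, 39, 21, 38, 3]
Pass 2: Select minimum 3 at index 5, swap -> [2, 3, 39, 21, 38, 38]
Pass 3: Select minimum 21 at index 3, swap -> [2, 3, 21, 39, 38, 38]
Pass 4: Select minimum 38 at index 4, swap -> [2, 3, 21, 38, 39, 38]


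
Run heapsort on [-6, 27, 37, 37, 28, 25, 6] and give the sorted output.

Build heap: [37, 28, 37, 27, -6, 25, 6]
Extract 37: [37, 28, 25, 27, -6, 6, 37]
Extract 37: [28, 27, 25, 6, -6, 37, 37]
Extract 28: [27, 6, 25, -6, 28, 37, 37]
Extract 27: [25, 6, -6, 27, 28, 37, 37]
Extract 25: [6, -6, 25, 27, 28, 37, 37]
Extract 6: [-6, 6, 25, 27, 28, 37, 37]


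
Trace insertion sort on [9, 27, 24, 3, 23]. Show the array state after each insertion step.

First element 9 is already 'sorted'
Insert 27: shifted 0 elements -> [9, 27, 24, 3, 23]
Insert 24: shifted 1 elements -> [9, 24, 27, 3, 23]
Insert 3: shifted 3 elements -> [3, 9, 24, 27, 23]
Insert 23: shifted 2 elements -> [3, 9, 23, 24, 27]


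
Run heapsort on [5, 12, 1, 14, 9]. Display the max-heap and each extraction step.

Build heap: [14, 12, 1, 5, 9]
Extract 14: [12, 9, 1, 5, 14]
Extract 12: [9, 5, 1, 12, 14]
Extract 9: [5, 1, 9, 12, 14]
Extract 5: [1, 5, 9, 12, 14]


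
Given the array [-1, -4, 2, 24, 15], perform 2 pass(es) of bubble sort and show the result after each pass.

After pass 1: [-4, -1, 2, 15, 24] (2 swaps)
After pass 2: [-4, -1, 2, 15, 24] (0 swaps)
Total swaps: 2


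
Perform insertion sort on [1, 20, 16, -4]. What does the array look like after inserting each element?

First element 1 is already 'sorted'
Insert 20: shifted 0 elements -> [1, 20, 16, -4]
Insert 16: shifted 1 elements -> [1, 16, 20, -4]
Insert -4: shifted 3 elements -> [-4, 1, 16, 20]


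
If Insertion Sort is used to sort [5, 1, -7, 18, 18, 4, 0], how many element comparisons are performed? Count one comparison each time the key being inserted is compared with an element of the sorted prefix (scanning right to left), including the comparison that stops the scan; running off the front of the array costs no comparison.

Insert 1: 5 > 1 (shift), reached front = 1 comparison(s) -> [1, 5, -7, 18, 18, 4, 0]
Insert -7: 5 > -7 (shift), 1 > -7 (shift), reached front = 2 comparison(s) -> [-7, 1, 5, 18, 18, 4, 0]
Insert 18: 5 <= 18 (stop) = 1 comparison(s) -> [-7, 1, 5, 18, 18, 4, 0]
Insert 18: 18 <= 18 (stop) = 1 comparison(s) -> [-7, 1, 5, 18, 18, 4, 0]
Insert 4: 18 > 4 (shift), 18 > 4 (shift), 5 > 4 (shift), 1 <= 4 (stop) = 4 comparison(s) -> [-7, 1, 4, 5, 18, 18, 0]
Insert 0: 18 > 0 (shift), 18 > 0 (shift), 5 > 0 (shift), 4 > 0 (shift), 1 > 0 (shift), -7 <= 0 (stop) = 6 comparison(s) -> [-7, 0, 1, 4, 5, 18, 18]
Total comparisons: 1 + 2 + 1 + 1 + 4 + 6 = 15


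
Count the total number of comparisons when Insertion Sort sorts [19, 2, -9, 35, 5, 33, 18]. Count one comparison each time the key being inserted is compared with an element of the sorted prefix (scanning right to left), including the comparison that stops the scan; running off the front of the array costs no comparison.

Insert 2: 19 > 2 (shift), reached front = 1 comparison(s) -> [2, 19, -9, 35, 5, 33, 18]
Insert -9: 19 > -9 (shift), 2 > -9 (shift), reached front = 2 comparison(s) -> [-9, 2, 19, 35, 5, 33, 18]
Insert 35: 19 <= 35 (stop) = 1 comparison(s) -> [-9, 2, 19, 35, 5, 33, 18]
Insert 5: 35 > 5 (shift), 19 > 5 (shift), 2 <= 5 (stop) = 3 comparison(s) -> [-9, 2, 5, 19, 35, 33, 18]
Insert 33: 35 > 33 (shift), 19 <= 33 (stop) = 2 comparison(s) -> [-9, 2, 5, 19, 33, 35, 18]
Insert 18: 35 > 18 (shift), 33 > 18 (shift), 19 > 18 (shift), 5 <= 18 (stop) = 4 comparison(s) -> [-9, 2, 5, 18, 19, 33, 35]
Total comparisons: 1 + 2 + 1 + 3 + 2 + 4 = 13


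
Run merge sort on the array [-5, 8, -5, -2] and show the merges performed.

Divide and conquer:
  Merge [-5] + [8] -> [-5, 8]
  Merge [-5] + [-2] -> [-5, -2]
  Merge [-5, 8] + [-5, -2] -> [-5, -5, -2, 8]


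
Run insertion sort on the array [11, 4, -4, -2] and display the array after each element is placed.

First element 11 is already 'sorted'
Insert 4: shifted 1 elements -> [4, 11, -4, -2]
Insert -4: shifted 2 elements -> [-4, 4, 11, -2]
Insert -2: shifted 2 elements -> [-4, -2, 4, 11]


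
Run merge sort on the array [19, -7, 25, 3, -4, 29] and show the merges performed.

Divide and conquer:
  Merge [-7] + [25] -> [-7, 25]
  Merge [19] + [-7, 25] -> [-7, 19, 25]
  Merge [-4] + [29] -> [-4, 29]
  Merge [3] + [-4, 29] -> [-4, 3, 29]
  Merge [-7, 19, 25] + [-4, 3, 29] -> [-7, -4, 3, 19, 25, 29]


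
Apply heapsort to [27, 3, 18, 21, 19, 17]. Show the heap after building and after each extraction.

Build heap: [27, 21, 18, 3, 19, 17]
Extract 27: [21, 19, 18, 3, 17, 27]
Extract 21: [19, 17, 18, 3, 21, 27]
Extract 19: [18, 17, 3, 19, 21, 27]
Extract 18: [17, 3, 18, 19, 21, 27]
Extract 17: [3, 17, 18, 19, 21, 27]


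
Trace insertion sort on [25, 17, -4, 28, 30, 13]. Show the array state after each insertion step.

First element 25 is already 'sorted'
Insert 17: shifted 1 elements -> [17, 25, -4, 28, 30, 13]
Insert -4: shifted 2 elements -> [-4, 17, 25, 28, 30, 13]
Insert 28: shifted 0 elements -> [-4, 17, 25, 28, 30, 13]
Insert 30: shifted 0 elements -> [-4, 17, 25, 28, 30, 13]
Insert 13: shifted 4 elements -> [-4, 13, 17, 25, 28, 30]


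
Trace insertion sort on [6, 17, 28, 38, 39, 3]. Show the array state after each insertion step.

First element 6 is already 'sorted'
Insert 17: shifted 0 elements -> [6, 17, 28, 38, 39, 3]
Insert 28: shifted 0 elements -> [6, 17, 28, 38, 39, 3]
Insert 38: shifted 0 elements -> [6, 17, 28, 38, 39, 3]
Insert 39: shifted 0 elements -> [6, 17, 28, 38, 39, 3]
Insert 3: shifted 5 elements -> [3, 6, 17, 28, 38, 39]


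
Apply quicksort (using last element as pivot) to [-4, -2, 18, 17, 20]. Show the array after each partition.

Partition 1: pivot=20 at index 4 -> [-4, -2, 18, 17, 20]
Partition 2: pivot=17 at index 2 -> [-4, -2, 17, 18, 20]
Partition 3: pivot=-2 at index 1 -> [-4, -2, 17, 18, 20]


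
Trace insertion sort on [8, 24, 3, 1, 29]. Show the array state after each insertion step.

First element 8 is already 'sorted'
Insert 24: shifted 0 elements -> [8, 24, 3, 1, 29]
Insert 3: shifted 2 elements -> [3, 8, 24, 1, 29]
Insert 1: shifted 3 elements -> [1, 3, 8, 24, 29]
Insert 29: shifted 0 elements -> [1, 3, 8, 24, 29]


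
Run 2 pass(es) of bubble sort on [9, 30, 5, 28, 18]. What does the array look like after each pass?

After pass 1: [9, 5, 28, 18, 30] (3 swaps)
After pass 2: [5, 9, 18, 28, 30] (2 swaps)
Total swaps: 5


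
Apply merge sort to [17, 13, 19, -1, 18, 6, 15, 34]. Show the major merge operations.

Divide and conquer:
  Merge [17] + [13] -> [13, 17]
  Merge [19] + [-1] -> [-1, 19]
  Merge [13, 17] + [-1, 19] -> [-1, 13, 17, 19]
  Merge [18] + [6] -> [6, 18]
  Merge [15] + [34] -> [15, 34]
  Merge [6, 18] + [15, 34] -> [6, 15, 18, 34]
  Merge [-1, 13, 17, 19] + [6, 15, 18, 34] -> [-1, 6, 13, 15, 17, 18, 19, 34]


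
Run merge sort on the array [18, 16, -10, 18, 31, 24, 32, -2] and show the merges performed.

Divide and conquer:
  Merge [18] + [16] -> [16, 18]
  Merge [-10] + [18] -> [-10, 18]
  Merge [16, 18] + [-10, 18] -> [-10, 16, 18, 18]
  Merge [31] + [24] -> [24, 31]
  Merge [32] + [-2] -> [-2, 32]
  Merge [24, 31] + [-2, 32] -> [-2, 24, 31, 32]
  Merge [-10, 16, 18, 18] + [-2, 24, 31, 32] -> [-10, -2, 16, 18, 18, 24, 31, 32]


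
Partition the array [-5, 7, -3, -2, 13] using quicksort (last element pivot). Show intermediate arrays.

Partition 1: pivot=13 at index 4 -> [-5, 7, -3, -2, 13]
Partition 2: pivot=-2 at index 2 -> [-5, -3, -2, 7, 13]
Partition 3: pivot=-3 at index 1 -> [-5, -3, -2, 7, 13]


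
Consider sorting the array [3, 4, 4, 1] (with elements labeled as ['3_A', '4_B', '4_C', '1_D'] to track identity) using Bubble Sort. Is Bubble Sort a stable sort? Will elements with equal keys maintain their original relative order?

Trace Bubble Sort on the labeled array (the key is the number; the letter only tracks identity):
  After pass 1: [3_A, 4_B, 1_D, 4_C]
  After pass 2: [3_A, 1_D, 4_B, 4_C]
  After pass 3: [1_D, 3_A, 4_B, 4_C]
Final order: [1_D, 3_A, 4_B, 4_C]
Equal keys:
  value 4: originally 4_B, 4_C; after sorting 4_B, 4_C -> order preserved
All equal keys kept their original relative order. Bubble Sort is stable: it only swaps adjacent elements when the left one is strictly greater, so equal keys never move past each other.
Answer: Stable


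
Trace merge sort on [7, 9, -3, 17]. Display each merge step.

Divide and conquer:
  Merge [7] + [9] -> [7, 9]
  Merge [-3] + [17] -> [-3, 17]
  Merge [7, 9] + [-3, 17] -> [-3, 7, 9, 17]


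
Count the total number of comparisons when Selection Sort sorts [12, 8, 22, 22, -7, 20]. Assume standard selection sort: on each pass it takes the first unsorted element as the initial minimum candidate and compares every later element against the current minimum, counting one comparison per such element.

Pass 1: scan indices 1..5 for the minimum = 5 comparison(s); min is -7, place at index 0 -> [-7, 8, 22, 22, 12, 20]
Pass 2: scan indices 2..5 for the minimum = 4 comparison(s); min is 8, place at index 1 -> [-7, 8, 22, 22, 12, 20]
Pass 3: scan indices 3..5 for the minimum = 3 comparison(s); min is 12, place at index 2 -> [-7, 8, 12, 22, 22, 20]
Pass 4: scan indices 4..5 for the minimum = 2 comparison(s); min is 20, place at index 3 -> [-7, 8, 12, 20, 22, 22]
Pass 5: scan indices 5..5 for the minimum = 1 comparison(s); min is 22, place at index 4 -> [-7, 8, 12, 20, 22, 22]
Selection sort always scans the whole unsorted suffix, so the count is (n-1) + (n-2) + ... + 1 = n(n-1)/2 = 6*5/2 = 15 regardless of the input order.
Total comparisons: 5 + 4 + 3 + 2 + 1 = 15


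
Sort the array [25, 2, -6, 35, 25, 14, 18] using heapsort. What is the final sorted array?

Build heap: [35, 25, 18, 2, 25, 14, -6]
Extract 35: [25, 25, 18, 2, -6, 14, 35]
Extract 25: [25, 14, 18, 2, -6, 25, 35]
Extract 25: [18, 14, -6, 2, 25, 25, 35]
Extract 18: [14, 2, -6, 18, 25, 25, 35]
Extract 14: [2, -6, 14, 18, 25, 25, 35]
Extract 2: [-6, 2, 14, 18, 25, 25, 35]


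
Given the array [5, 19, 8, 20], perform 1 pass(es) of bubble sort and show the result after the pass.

After pass 1: [5, 8, 19, 20] (1 swaps)
Total swaps: 1


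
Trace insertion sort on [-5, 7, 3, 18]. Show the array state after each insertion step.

First element -5 is already 'sorted'
Insert 7: shifted 0 elements -> [-5, 7, 3, 18]
Insert 3: shifted 1 elements -> [-5, 3, 7, 18]
Insert 18: shifted 0 elements -> [-5, 3, 7, 18]


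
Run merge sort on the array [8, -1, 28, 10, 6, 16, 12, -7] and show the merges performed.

Divide and conquer:
  Merge [8] + [-1] -> [-1, 8]
  Merge [28] + [10] -> [10, 28]
  Merge [-1, 8] + [10, 28] -> [-1, 8, 10, 28]
  Merge [6] + [16] -> [6, 16]
  Merge [12] + [-7] -> [-7, 12]
  Merge [6, 16] + [-7, 12] -> [-7, 6, 12, 16]
  Merge [-1, 8, 10, 28] + [-7, 6, 12, 16] -> [-7, -1, 6, 8, 10, 12, 16, 28]


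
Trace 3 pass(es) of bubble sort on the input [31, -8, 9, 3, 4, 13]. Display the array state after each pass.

After pass 1: [-8, 9, 3, 4, 13, 31] (5 swaps)
After pass 2: [-8, 3, 4, 9, 13, 31] (2 swaps)
After pass 3: [-8, 3, 4, 9, 13, 31] (0 swaps)
Total swaps: 7


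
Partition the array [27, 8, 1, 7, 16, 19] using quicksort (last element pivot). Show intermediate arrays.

Partition 1: pivot=19 at index 4 -> [8, 1, 7, 16, 19, 27]
Partition 2: pivot=16 at index 3 -> [8, 1, 7, 16, 19, 27]
Partition 3: pivot=7 at index 1 -> [1, 7, 8, 16, 19, 27]


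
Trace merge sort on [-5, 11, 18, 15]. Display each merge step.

Divide and conquer:
  Merge [-5] + [11] -> [-5, 11]
  Merge [18] + [15] -> [15, 18]
  Merge [-5, 11] + [15, 18] -> [-5, 11, 15, 18]


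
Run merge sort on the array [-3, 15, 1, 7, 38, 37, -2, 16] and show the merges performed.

Divide and conquer:
  Merge [-3] + [15] -> [-3, 15]
  Merge [1] + [7] -> [1, 7]
  Merge [-3, 15] + [1, 7] -> [-3, 1, 7, 15]
  Merge [38] + [37] -> [37, 38]
  Merge [-2] + [16] -> [-2, 16]
  Merge [37, 38] + [-2, 16] -> [-2, 16, 37, 38]
  Merge [-3, 1, 7, 15] + [-2, 16, 37, 38] -> [-3, -2, 1, 7, 15, 16, 37, 38]


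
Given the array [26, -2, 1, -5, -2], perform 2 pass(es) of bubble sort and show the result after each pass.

After pass 1: [-2, 1, -5, -2, 26] (4 swaps)
After pass 2: [-2, -5, -2, 1, 26] (2 swaps)
Total swaps: 6


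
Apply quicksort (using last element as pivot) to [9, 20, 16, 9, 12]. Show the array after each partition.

Partition 1: pivot=12 at index 2 -> [9, 9, 12, 20, 16]
Partition 2: pivot=9 at index 1 -> [9, 9, 12, 20, 16]
Partition 3: pivot=16 at index 3 -> [9, 9, 12, 16, 20]


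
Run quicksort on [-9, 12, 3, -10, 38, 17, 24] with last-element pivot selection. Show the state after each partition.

Partition 1: pivot=24 at index 5 -> [-9, 12, 3, -10, 17, 24, 38]
Partition 2: pivot=17 at index 4 -> [-9, 12, 3, -10, 17, 24, 38]
Partition 3: pivot=-10 at index 0 -> [-10, 12, 3, -9, 17, 24, 38]
Partition 4: pivot=-9 at index 1 -> [-10, -9, 3, 12, 17, 24, 38]
Partition 5: pivot=12 at index 3 -> [-10, -9, 3, 12, 17, 24, 38]


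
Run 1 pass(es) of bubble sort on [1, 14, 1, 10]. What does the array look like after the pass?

After pass 1: [1, 1, 10, 14] (2 swaps)
Total swaps: 2


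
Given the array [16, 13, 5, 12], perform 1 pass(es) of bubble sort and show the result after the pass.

After pass 1: [13, 5, 12, 16] (3 swaps)
Total swaps: 3


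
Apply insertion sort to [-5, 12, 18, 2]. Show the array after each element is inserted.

First element -5 is already 'sorted'
Insert 12: shifted 0 elements -> [-5, 12, 18, 2]
Insert 18: shifted 0 elements -> [-5, 12, 18, 2]
Insert 2: shifted 2 elements -> [-5, 2, 12, 18]


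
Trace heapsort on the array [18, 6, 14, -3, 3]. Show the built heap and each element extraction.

Build heap: [18, 6, 14, -3, 3]
Extract 18: [14, 6, 3, -3, 18]
Extract 14: [6, -3, 3, 14, 18]
Extract 6: [3, -3, 6, 14, 18]
Extract 3: [-3, 3, 6, 14, 18]


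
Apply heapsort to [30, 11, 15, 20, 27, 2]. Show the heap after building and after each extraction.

Build heap: [30, 27, 15, 20, 11, 2]
Extract 30: [27, 20, 15, 2, 11, 30]
Extract 27: [20, 11, 15, 2, 27, 30]
Extract 20: [15, 11, 2, 20, 27, 30]
Extract 15: [11, 2, 15, 20, 27, 30]
Extract 11: [2, 11, 15, 20, 27, 30]


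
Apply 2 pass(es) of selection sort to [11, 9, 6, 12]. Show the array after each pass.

Pass 1: Select minimum 6 at index 2, swap -> [6, 9, 11, 12]
Pass 2: Select minimum 9 at index 1, swap -> [6, 9, 11, 12]


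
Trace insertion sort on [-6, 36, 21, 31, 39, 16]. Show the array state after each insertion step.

First element -6 is already 'sorted'
Insert 36: shifted 0 elements -> [-6, 36, 21, 31, 39, 16]
Insert 21: shifted 1 elements -> [-6, 21, 36, 31, 39, 16]
Insert 31: shifted 1 elements -> [-6, 21, 31, 36, 39, 16]
Insert 39: shifted 0 elements -> [-6, 21, 31, 36, 39, 16]
Insert 16: shifted 4 elements -> [-6, 16, 21, 31, 36, 39]


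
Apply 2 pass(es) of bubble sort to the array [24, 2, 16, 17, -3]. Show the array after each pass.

After pass 1: [2, 16, 17, -3, 24] (4 swaps)
After pass 2: [2, 16, -3, 17, 24] (1 swaps)
Total swaps: 5


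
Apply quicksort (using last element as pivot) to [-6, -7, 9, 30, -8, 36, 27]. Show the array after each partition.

Partition 1: pivot=27 at index 4 -> [-6, -7, 9, -8, 27, 36, 30]
Partition 2: pivot=-8 at index 0 -> [-8, -7, 9, -6, 27, 36, 30]
Partition 3: pivot=-6 at index 2 -> [-8, -7, -6, 9, 27, 36, 30]
Partition 4: pivot=30 at index 5 -> [-8, -7, -6, 9, 27, 30, 36]


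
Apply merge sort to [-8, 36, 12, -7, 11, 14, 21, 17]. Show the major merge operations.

Divide and conquer:
  Merge [-8] + [36] -> [-8, 36]
  Merge [12] + [-7] -> [-7, 12]
  Merge [-8, 36] + [-7, 12] -> [-8, -7, 12, 36]
  Merge [11] + [14] -> [11, 14]
  Merge [21] + [17] -> [17, 21]
  Merge [11, 14] + [17, 21] -> [11, 14, 17, 21]
  Merge [-8, -7, 12, 36] + [11, 14, 17, 21] -> [-8, -7, 11, 12, 14, 17, 21, 36]


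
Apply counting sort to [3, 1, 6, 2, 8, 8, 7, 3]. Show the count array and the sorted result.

Count array: [0, 1, 1, 2, 0, 0, 1, 1, 2]
(count[i] = number of elements equal to i)
Cumulative count: [0, 1, 2, 4, 4, 4, 5, 6, 8]
Sorted: [1, 2, 3, 3, 6, 7, 8, 8]


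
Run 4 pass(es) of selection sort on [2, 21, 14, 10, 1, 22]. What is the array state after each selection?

Pass 1: Select minimum 1 at index 4, swap -> [1, 21, 14, 10, 2, 22]
Pass 2: Select minimum 2 at index 4, swap -> [1, 2, 14, 10, 21, 22]
Pass 3: Select minimum 10 at index 3, swap -> [1, 2, 10, 14, 21, 22]
Pass 4: Select minimum 14 at index 3, swap -> [1, 2, 10, 14, 21, 22]


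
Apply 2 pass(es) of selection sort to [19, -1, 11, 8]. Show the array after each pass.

Pass 1: Select minimum -1 at index 1, swap -> [-1, 19, 11, 8]
Pass 2: Select minimum 8 at index 3, swap -> [-1, 8, 11, 19]


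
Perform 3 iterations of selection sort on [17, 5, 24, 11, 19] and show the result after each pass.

Pass 1: Select minimum 5 at index 1, swap -> [5, 17, 24, 11, 19]
Pass 2: Select minimum 11 at index 3, swap -> [5, 11, 24, 17, 19]
Pass 3: Select minimum 17 at index 3, swap -> [5, 11, 17, 24, 19]


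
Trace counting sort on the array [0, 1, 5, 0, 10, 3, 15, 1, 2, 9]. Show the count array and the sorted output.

Count array: [2, 2, 1, 1, 0, 1, 0, 0, 0, 1, 1, 0, 0, 0, 0, 1]
(count[i] = number of elements equal to i)
Cumulative count: [2, 4, 5, 6, 6, 7, 7, 7, 7, 8, 9, 9, 9, 9, 9, 10]
Sorted: [0, 0, 1, 1, 2, 3, 5, 9, 10, 15]
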